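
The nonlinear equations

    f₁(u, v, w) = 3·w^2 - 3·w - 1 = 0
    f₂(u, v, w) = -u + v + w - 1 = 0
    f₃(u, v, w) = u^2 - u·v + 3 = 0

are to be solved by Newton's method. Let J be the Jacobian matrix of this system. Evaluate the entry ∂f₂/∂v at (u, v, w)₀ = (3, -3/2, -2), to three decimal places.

1.000

∂f₂/∂v = 1.
At (3, -3/2, -2) this is 1.000.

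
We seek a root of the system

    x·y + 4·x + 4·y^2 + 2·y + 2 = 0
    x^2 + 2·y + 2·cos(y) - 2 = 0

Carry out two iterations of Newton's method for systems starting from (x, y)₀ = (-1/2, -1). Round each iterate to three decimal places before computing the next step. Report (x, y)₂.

(1.700, -1.749)

At (-1/2, -1): F = (2.500, -2.66940).
Jacobian J = [[y + 4, x + 8·y + 2], [2·x, -2·sin(y) + 2]].
At the point, J = [[3.000, -6.500], [-1.000, 3.68294]] (det J = 4.54883).
Solving J·Δ = −F gives Δ = (1.790, 1.211).
Then the next iterate is (x, y)₁ = (1.290, 0.211).
Round to (1.290, 0.211) and repeat: F = (8.03227, 2.04174), J = [[4.211, 4.978], [2.580, 1.58112]].
Δ = (0.410, -1.960), so (x, y)₂ = (1.700, -1.749).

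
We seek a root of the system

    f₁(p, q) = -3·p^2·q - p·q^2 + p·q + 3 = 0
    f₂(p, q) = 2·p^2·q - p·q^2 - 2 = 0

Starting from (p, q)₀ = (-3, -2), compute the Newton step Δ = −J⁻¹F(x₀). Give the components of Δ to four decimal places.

(1.0918, 0.6939)

At (-3, -2): F = (75.0000, -26.0000).
Jacobian J = [[-6·p·q - q^2 + q, -3·p^2 - 2·p·q + p], [4·p·q - q^2, 2·p^2 - 2·p·q]].
At the point, J = [[-42.0000, -42.0000], [20.0000, 6.0000]] (det J = 588.0000).
Solving J·Δ = −F gives Δ = (1.0918, 0.6939).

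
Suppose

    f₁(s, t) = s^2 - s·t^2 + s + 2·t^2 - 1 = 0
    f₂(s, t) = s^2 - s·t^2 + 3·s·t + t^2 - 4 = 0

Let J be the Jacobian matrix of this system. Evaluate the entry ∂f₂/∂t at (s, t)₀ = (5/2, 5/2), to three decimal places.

∂f₂/∂t = -2·s·t + 3·s + 2·t.
At (5/2, 5/2) this is 0.000.

0.000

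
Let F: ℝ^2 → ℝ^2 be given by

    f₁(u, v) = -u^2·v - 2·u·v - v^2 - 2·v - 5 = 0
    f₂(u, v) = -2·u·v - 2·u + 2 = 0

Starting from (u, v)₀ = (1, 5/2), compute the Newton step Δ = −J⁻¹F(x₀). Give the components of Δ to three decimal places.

(-0.050, -2.325)

At (1, 5/2): F = (-23.750, -5.000).
Jacobian J = [[-2·u·v - 2·v, -u^2 - 2·u - 2·v - 2], [-2·v - 2, -2·u]].
At the point, J = [[-10.000, -10.000], [-7.000, -2.000]] (det J = -50.000).
Solving J·Δ = −F gives Δ = (-0.050, -2.325).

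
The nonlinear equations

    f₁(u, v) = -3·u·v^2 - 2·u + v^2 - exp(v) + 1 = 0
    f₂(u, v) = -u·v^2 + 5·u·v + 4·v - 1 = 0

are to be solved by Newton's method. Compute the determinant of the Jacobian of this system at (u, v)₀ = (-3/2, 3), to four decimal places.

J = [[-3·v^2 - 2, -6·u·v + 2·v - exp(v)], [-v^2 + 5·v, -2·u·v + 5·u + 4]].
At the point, J = [[-29.0000, 12.914463], [6.0000, 5.5000]].
det J = -236.9868.

-236.9868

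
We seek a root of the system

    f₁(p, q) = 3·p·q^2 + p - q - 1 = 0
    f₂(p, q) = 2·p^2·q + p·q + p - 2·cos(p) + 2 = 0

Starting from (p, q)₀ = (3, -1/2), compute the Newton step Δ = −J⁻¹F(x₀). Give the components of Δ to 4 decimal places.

(4.1841, 1.2072)

At (3, -1/2): F = (4.7500, -3.520015).
Jacobian J = [[3·q^2 + 1, 6·p·q - 1], [4·p·q + q + 2·sin(p) + 1, 2·p^2 + p]].
At the point, J = [[1.7500, -10.0000], [-5.217760, 21.0000]] (det J = -15.427600).
Solving J·Δ = −F gives Δ = (4.1841, 1.2072).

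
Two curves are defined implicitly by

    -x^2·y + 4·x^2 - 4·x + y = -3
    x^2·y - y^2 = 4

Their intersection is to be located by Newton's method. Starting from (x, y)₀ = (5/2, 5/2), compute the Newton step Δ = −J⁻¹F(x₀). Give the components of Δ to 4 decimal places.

(-0.4902, 0.6018)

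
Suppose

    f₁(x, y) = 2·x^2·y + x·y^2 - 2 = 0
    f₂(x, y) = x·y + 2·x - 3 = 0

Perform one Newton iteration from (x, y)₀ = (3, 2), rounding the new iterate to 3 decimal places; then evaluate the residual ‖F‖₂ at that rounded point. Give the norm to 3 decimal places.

11.065

At (3, 2): F = (46.000, 9.000).
Jacobian J = [[4·x·y + y^2, 2·x^2 + 2·x·y], [y + 2, x]].
At the point, J = [[28.000, 30.000], [4.000, 3.000]] (det J = -36.000).
Solving J·Δ = −F gives Δ = (-3.667, 1.889).
Then the next iterate is (x, y)₁ = (-0.667, 3.889).
Re-evaluating at (-0.667, 3.889): F = (-8.62758, -6.92796), so ‖F‖₂ = 11.065.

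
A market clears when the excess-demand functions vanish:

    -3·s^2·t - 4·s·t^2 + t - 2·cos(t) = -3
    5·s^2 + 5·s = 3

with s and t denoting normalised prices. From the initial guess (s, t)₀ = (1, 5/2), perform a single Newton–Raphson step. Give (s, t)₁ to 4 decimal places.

(0.5333, 2.1764)

At (1, 5/2): F = (-25.397713, 7.0000).
Jacobian J = [[-6·s·t - 4·t^2, -3·s^2 - 8·s·t + 2·sin(t) + 1], [10·s + 5, 0]].
At the point, J = [[-40.0000, -20.803056], [15.0000, 0.0000]] (det J = 312.045836).
Solving J·Δ = −F gives Δ = (-0.4667, -0.3236).
Then the next iterate is (s, t)₁ = (0.5333, 2.1764).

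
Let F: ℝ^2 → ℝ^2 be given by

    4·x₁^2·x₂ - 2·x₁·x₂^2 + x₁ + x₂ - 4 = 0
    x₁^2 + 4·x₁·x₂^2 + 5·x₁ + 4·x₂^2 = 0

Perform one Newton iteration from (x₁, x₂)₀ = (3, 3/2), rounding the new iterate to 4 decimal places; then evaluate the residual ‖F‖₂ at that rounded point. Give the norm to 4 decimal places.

At (3, 3/2): F = (41.0000, 60.0000).
Jacobian J = [[8·x₁·x₂ - 2·x₂^2 + 1, 4·x₁^2 - 4·x₁·x₂ + 1], [2·x₁ + 4·x₂^2 + 5, 8·x₁·x₂ + 8·x₂]].
At the point, J = [[32.5000, 19.0000], [20.0000, 48.0000]] (det J = 1180.0000).
Solving J·Δ = −F gives Δ = (-0.7017, -0.9576).
Then the next iterate is (x₁, x₂)₁ = (2.2983, 0.5424).
Re-evaluating at (2.2983, 0.5424): F = (8.948615, 20.655093), so ‖F‖₂ = 22.5102.

22.5102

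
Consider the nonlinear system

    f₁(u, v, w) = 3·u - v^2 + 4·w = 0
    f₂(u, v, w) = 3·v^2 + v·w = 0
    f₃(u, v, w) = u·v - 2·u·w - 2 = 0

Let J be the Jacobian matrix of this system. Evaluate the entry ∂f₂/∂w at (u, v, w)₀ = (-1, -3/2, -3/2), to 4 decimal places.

∂f₂/∂w = v.
At (-1, -3/2, -3/2) this is -1.5000.

-1.5000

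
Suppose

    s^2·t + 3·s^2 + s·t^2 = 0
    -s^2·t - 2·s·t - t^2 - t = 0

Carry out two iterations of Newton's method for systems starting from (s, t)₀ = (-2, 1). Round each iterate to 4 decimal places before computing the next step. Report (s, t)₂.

At (-2, 1): F = (14.0000, -2.0000).
Jacobian J = [[2·s·t + 6·s + t^2, s^2 + 2·s·t], [-2·s·t - 2·t, -s^2 - 2·s - 2·t - 1]].
At the point, J = [[-15.0000, 0.0000], [2.0000, -3.0000]] (det J = 45.0000).
Solving J·Δ = −F gives Δ = (0.9333, -0.0444).
Then the next iterate is (s, t)₁ = (-1.0667, 0.9556).
Round to (-1.0667, 0.9556) and repeat: F = (3.526795, -0.917423), J = [[-7.525706, -0.900828], [0.127477, -1.915649]].
Δ = (0.5218, -0.4442), so (s, t)₂ = (-0.5449, 0.5114).

(-0.5449, 0.5114)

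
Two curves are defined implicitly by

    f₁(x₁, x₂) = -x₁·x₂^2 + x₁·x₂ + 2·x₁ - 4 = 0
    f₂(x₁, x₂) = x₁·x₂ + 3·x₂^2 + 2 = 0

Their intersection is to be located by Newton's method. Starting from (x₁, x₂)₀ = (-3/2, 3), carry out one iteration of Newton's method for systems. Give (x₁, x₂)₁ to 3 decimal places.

(-3.203, 1.825)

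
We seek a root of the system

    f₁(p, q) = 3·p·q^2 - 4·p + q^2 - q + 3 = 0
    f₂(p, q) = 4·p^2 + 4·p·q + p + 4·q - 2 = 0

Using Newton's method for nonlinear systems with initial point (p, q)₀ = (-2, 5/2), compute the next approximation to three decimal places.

(-1.243, 2.054)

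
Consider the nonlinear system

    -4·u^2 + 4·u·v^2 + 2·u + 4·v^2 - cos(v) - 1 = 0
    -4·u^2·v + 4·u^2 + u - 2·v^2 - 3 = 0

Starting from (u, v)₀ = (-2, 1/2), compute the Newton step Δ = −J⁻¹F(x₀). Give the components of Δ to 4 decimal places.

(1.1472, -0.3072)

At (-2, 1/2): F = (-22.877583, 2.5000).
Jacobian J = [[-8·u + 4·v^2 + 2, 8·u·v + 8·v + sin(v)], [-8·u·v + 8·u + 1, -4·u^2 - 4·v]].
At the point, J = [[19.0000, -3.520574], [-7.0000, -18.0000]] (det J = -366.644021).
Solving J·Δ = −F gives Δ = (1.1472, -0.3072).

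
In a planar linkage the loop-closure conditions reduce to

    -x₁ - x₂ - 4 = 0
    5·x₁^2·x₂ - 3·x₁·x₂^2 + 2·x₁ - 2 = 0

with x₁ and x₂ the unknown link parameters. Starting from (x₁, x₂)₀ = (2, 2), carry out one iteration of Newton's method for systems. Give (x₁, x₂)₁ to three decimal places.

At (2, 2): F = (-8.000, 18.000).
Jacobian J = [[-1, -1], [10·x₁·x₂ - 3·x₂^2 + 2, 5·x₁^2 - 6·x₁·x₂]].
At the point, J = [[-1.000, -1.000], [30.000, -4.000]] (det J = 34.000).
Solving J·Δ = −F gives Δ = (-1.471, -6.529).
Then the next iterate is (x₁, x₂)₁ = (0.529, -4.529).

(0.529, -4.529)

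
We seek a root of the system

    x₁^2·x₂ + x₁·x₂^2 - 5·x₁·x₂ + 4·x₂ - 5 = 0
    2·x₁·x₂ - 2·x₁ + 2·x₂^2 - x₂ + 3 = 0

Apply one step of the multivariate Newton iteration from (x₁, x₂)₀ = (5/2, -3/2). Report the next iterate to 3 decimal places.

(1.709, -1.272)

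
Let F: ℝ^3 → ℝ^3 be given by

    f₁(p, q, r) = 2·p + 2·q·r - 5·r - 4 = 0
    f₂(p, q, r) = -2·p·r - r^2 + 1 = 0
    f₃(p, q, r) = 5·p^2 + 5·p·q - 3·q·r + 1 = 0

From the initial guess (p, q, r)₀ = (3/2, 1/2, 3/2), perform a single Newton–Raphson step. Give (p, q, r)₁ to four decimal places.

(0.2120, 3.2729, 1.1857)

At (3/2, 1/2, 3/2): F = (-7.0000, -5.7500, 13.7500).
Jacobian J = [[2, 2·r, 2·q - 5], [-2·r, 0, -2·p - 2·r], [10·p + 5·q, 5·p - 3·r, -3·q]].
At the point, J = [[2.0000, 3.0000, -4.0000], [-3.0000, 0.0000, -6.0000], [17.5000, 3.0000, -1.5000]] (det J = -256.5000).
Solving J·Δ = −F gives Δ = (-1.2880, 2.7729, -0.3143).
Then the next iterate is (p, q, r)₁ = (0.2120, 3.2729, 1.1857).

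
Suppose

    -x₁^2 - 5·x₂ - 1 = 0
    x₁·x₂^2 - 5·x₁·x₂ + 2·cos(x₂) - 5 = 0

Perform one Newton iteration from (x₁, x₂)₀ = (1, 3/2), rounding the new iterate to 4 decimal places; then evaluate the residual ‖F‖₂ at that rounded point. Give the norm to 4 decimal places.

2.8576

At (1, 3/2): F = (-9.5000, -10.108526).
Jacobian J = [[-2·x₁, -5], [x₂^2 - 5·x₂, 2·x₁·x₂ - 5·x₁ - 2·sin(x₂)]].
At the point, J = [[-2.0000, -5.0000], [-5.2500, -3.994990]] (det J = -18.260020).
Solving J·Δ = −F gives Δ = (-0.6895, -1.6242).
Then the next iterate is (x₁, x₂)₁ = (0.3105, -0.1242).
Re-evaluating at (0.3105, -0.1242): F = (-0.475410, -2.817796), so ‖F‖₂ = 2.8576.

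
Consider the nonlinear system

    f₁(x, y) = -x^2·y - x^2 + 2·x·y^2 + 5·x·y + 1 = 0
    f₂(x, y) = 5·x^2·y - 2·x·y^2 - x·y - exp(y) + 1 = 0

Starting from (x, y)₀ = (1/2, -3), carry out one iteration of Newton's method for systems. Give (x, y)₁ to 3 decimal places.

(0.266, -2.513)

At (1/2, -3): F = (3.000, -10.29979).
Jacobian J = [[-2·x·y - 2·x + 2·y^2 + 5·y, -x^2 + 4·x·y + 5·x], [10·x·y - 2·y^2 - y, 5·x^2 - 4·x·y - x - exp(y)]].
At the point, J = [[5.000, -3.750], [-30.000, 6.70021]] (det J = -78.99894).
Solving J·Δ = −F gives Δ = (-0.234, 0.487).
Then the next iterate is (x, y)₁ = (0.266, -2.513).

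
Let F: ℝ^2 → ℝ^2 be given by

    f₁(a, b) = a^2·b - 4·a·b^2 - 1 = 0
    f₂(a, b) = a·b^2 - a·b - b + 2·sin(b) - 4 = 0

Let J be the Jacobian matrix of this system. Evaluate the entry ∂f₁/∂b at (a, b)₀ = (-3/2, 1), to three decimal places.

14.250

∂f₁/∂b = a^2 - 8·a·b.
At (-3/2, 1) this is 14.250.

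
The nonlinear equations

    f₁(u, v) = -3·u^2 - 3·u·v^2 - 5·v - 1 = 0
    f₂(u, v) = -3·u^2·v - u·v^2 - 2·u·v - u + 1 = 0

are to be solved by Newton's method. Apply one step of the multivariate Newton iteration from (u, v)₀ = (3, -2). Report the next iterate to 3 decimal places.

(1.949, -1.275)

At (3, -2): F = (-54.000, 52.000).
Jacobian J = [[-6·u - 3·v^2, -6·u·v - 5], [-6·u·v - v^2 - 2·v - 1, -3·u^2 - 2·u·v - 2·u]].
At the point, J = [[-30.000, 31.000], [35.000, -21.000]] (det J = -455.000).
Solving J·Δ = −F gives Δ = (-1.051, 0.725).
Then the next iterate is (u, v)₁ = (1.949, -1.275).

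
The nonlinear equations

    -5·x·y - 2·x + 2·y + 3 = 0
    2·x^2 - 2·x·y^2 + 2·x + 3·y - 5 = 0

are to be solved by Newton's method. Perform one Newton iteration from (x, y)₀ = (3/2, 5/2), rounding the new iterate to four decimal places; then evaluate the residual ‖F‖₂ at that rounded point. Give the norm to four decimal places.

At (3/2, 5/2): F = (-13.7500, -8.7500).
Jacobian J = [[-5·y - 2, -5·x + 2], [4·x - 2·y^2 + 2, -4·x·y + 3]].
At the point, J = [[-14.5000, -5.5000], [-4.5000, -12.0000]] (det J = 149.2500).
Solving J·Δ = −F gives Δ = (-0.7831, -0.4355).
Then the next iterate is (x, y)₁ = (0.7169, 2.0645).
Re-evaluating at (0.7169, 2.0645): F = (-1.705000, -2.455894), so ‖F‖₂ = 2.9897.

2.9897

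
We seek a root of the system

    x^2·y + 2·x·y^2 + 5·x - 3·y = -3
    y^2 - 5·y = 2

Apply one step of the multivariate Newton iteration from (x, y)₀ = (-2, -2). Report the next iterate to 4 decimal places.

(-1.8889, -0.6667)

At (-2, -2): F = (-25.0000, 12.0000).
Jacobian J = [[2·x·y + 2·y^2 + 5, x^2 + 4·x·y - 3], [0, 2·y - 5]].
At the point, J = [[21.0000, 17.0000], [0.0000, -9.0000]] (det J = -189.0000).
Solving J·Δ = −F gives Δ = (0.1111, 1.3333).
Then the next iterate is (x, y)₁ = (-1.8889, -0.6667).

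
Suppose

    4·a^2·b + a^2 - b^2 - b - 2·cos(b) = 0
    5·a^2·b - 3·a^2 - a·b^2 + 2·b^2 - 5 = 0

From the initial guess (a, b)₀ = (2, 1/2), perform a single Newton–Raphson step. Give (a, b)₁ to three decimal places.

(0.923, 0.729)

At (2, 1/2): F = (9.49483, -7.000).
Jacobian J = [[8·a·b + 2·a, 4·a^2 - 2·b + 2·sin(b) - 1], [10·a·b - 6·a - b^2, 5·a^2 - 2·a·b + 4·b]].
At the point, J = [[12.000, 14.95885], [-2.250, 20.000]] (det J = 273.65741).
Solving J·Δ = −F gives Δ = (-1.077, 0.229).
Then the next iterate is (a, b)₁ = (0.923, 0.729).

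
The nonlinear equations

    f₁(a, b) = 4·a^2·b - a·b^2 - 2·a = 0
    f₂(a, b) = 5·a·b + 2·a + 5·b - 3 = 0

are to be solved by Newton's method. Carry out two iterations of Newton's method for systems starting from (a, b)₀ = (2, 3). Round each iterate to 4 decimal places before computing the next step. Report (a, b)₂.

At (2, 3): F = (26.0000, 46.0000).
Jacobian J = [[8·a·b - b^2 - 2, 4·a^2 - 2·a·b], [5·b + 2, 5·a + 5]].
At the point, J = [[37.0000, 4.0000], [17.0000, 15.0000]] (det J = 487.0000).
Solving J·Δ = −F gives Δ = (-0.4230, -2.5873).
Then the next iterate is (a, b)₁ = (1.5770, 0.4127).
Round to (1.5770, 0.4127) and repeat: F = (0.682826, 5.471640), J = [[3.036302, 8.646060], [4.0635, 12.8850]].
Δ = (9.6529, -3.4688), so (a, b)₂ = (11.2299, -3.0561).

(11.2299, -3.0561)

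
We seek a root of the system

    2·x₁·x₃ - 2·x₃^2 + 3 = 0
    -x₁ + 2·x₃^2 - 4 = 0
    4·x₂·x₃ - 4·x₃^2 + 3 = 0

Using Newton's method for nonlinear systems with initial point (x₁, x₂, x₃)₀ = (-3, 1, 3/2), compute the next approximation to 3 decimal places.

(0.500, 1.000, 1.500)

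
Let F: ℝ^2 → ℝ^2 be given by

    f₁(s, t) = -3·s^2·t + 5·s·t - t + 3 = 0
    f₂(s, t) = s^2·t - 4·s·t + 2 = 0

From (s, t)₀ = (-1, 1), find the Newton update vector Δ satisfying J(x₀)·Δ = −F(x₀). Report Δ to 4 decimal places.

At (-1, 1): F = (-6.0000, 7.0000).
Jacobian J = [[-6·s·t + 5·t, -3·s^2 + 5·s - 1], [2·s·t - 4·t, s^2 - 4·s]].
At the point, J = [[11.0000, -9.0000], [-6.0000, 5.0000]] (det J = 1.0000).
Solving J·Δ = −F gives Δ = (-33.0000, -41.0000).

(-33.0000, -41.0000)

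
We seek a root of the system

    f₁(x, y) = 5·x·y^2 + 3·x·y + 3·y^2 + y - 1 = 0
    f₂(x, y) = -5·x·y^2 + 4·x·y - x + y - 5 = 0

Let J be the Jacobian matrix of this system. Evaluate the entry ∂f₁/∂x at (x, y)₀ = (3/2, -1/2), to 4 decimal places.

∂f₁/∂x = 5·y^2 + 3·y.
At (3/2, -1/2) this is -0.2500.

-0.2500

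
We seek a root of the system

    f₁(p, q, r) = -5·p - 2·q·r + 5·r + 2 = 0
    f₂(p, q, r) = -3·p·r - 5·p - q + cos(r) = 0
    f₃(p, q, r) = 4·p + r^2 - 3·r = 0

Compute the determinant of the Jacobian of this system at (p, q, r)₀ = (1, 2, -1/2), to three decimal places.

-40.082

J = [[-5, -2·r, -2·q + 5], [-3·r - 5, -1, -3·p - sin(r)], [4, 0, 2·r - 3]].
At the point, J = [[-5.000, 1.000, 1.000], [-3.500, -1.000, -2.52057], [4.000, 0.000, -4.000]].
det J = -40.082.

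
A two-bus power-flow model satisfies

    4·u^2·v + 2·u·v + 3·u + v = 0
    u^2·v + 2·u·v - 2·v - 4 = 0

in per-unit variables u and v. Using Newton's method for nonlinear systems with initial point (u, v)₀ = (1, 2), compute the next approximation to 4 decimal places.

(1.9394, -3.5152)

At (1, 2): F = (17.0000, -2.0000).
Jacobian J = [[8·u·v + 2·v + 3, 4·u^2 + 2·u + 1], [2·u·v + 2·v, u^2 + 2·u - 2]].
At the point, J = [[23.0000, 7.0000], [8.0000, 1.0000]] (det J = -33.0000).
Solving J·Δ = −F gives Δ = (0.9394, -5.5152).
Then the next iterate is (u, v)₁ = (1.9394, -3.5152).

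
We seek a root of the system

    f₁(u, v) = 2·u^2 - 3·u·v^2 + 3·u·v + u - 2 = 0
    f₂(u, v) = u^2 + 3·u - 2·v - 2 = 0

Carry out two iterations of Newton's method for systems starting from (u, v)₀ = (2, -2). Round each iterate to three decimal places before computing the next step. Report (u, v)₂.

At (2, -2): F = (-28.000, 12.000).
Jacobian J = [[4·u - 3·v^2 + 3·v + 1, -6·u·v + 3·u], [2·u + 3, -2]].
At the point, J = [[-9.000, 30.000], [7.000, -2.000]] (det J = -192.000).
Solving J·Δ = −F gives Δ = (-1.583, 0.458).
Then the next iterate is (u, v)₁ = (0.417, -1.542).
Round to (0.417, -1.542) and repeat: F = (-6.13885, 2.50889), J = [[-9.09129, 5.10908], [3.834, -2.000]].
Δ = (-0.384, 0.517), so (u, v)₂ = (0.033, -1.025).

(0.033, -1.025)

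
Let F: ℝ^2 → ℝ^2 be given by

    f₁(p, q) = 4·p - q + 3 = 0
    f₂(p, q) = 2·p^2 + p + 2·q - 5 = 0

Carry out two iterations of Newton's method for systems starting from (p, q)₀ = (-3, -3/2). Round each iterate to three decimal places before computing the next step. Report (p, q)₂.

(-4.626, -15.504)

At (-3, -3/2): F = (-7.500, 7.000).
Jacobian J = [[4, -1], [4·p + 1, 2]].
At the point, J = [[4.000, -1.000], [-11.000, 2.000]] (det J = -3.000).
Solving J·Δ = −F gives Δ = (-2.667, -18.167).
Then the next iterate is (p, q)₁ = (-5.667, -19.667).
Round to (-5.667, -19.667) and repeat: F = (-0.001, 14.22878), J = [[4.000, -1.000], [-21.668, 2.000]].
Δ = (1.041, 4.163), so (p, q)₂ = (-4.626, -15.504).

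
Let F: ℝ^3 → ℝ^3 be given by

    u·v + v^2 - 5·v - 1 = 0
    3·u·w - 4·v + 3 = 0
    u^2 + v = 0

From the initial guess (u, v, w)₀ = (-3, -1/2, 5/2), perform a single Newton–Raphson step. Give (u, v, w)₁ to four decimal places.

(-1.5367, -0.2202, 1.6506)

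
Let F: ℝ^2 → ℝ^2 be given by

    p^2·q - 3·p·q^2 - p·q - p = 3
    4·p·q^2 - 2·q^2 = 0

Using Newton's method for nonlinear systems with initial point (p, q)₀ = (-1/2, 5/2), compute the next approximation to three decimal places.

At (-1/2, 5/2): F = (8.750, -25.000).
Jacobian J = [[2·p·q - 3·q^2 - q - 1, p^2 - 6·p·q - p], [4·q^2, 8·p·q - 4·q]].
At the point, J = [[-24.750, 8.250], [25.000, -20.000]] (det J = 288.750).
Solving J·Δ = −F gives Δ = (-0.108, -1.385).
Then the next iterate is (p, q)₁ = (-0.608, 1.115).

(-0.608, 1.115)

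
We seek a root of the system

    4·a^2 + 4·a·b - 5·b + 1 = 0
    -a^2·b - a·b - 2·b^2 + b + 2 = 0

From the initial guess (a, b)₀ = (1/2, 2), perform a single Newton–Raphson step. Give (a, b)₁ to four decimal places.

At (1/2, 2): F = (-4.0000, -5.5000).
Jacobian J = [[8·a + 4·b, 4·a - 5], [-2·a·b - b, -a^2 - a - 4·b + 1]].
At the point, J = [[12.0000, -3.0000], [-4.0000, -7.7500]] (det J = -105.0000).
Solving J·Δ = −F gives Δ = (0.1381, -0.7810).
Then the next iterate is (a, b)₁ = (0.6381, 1.2190).

(0.6381, 1.2190)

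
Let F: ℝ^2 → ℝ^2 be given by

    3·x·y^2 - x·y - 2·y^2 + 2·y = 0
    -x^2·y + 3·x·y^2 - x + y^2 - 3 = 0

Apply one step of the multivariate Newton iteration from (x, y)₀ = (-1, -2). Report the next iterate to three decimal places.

(-0.968, -0.889)

At (-1, -2): F = (-26.000, -8.000).
Jacobian J = [[3·y^2 - y, 6·x·y - x - 4·y + 2], [-2·x·y + 3·y^2 - 1, -x^2 + 6·x·y + 2·y]].
At the point, J = [[14.000, 23.000], [7.000, 7.000]] (det J = -63.000).
Solving J·Δ = −F gives Δ = (0.032, 1.111).
Then the next iterate is (x, y)₁ = (-0.968, -0.889).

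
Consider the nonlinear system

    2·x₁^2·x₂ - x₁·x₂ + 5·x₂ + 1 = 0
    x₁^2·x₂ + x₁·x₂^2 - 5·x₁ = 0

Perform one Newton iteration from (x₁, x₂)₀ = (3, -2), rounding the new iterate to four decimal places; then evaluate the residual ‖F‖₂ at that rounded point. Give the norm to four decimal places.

At (3, -2): F = (-39.0000, -21.0000).
Jacobian J = [[4·x₁·x₂ - x₂, 2·x₁^2 - x₁ + 5], [2·x₁·x₂ + x₂^2 - 5, x₁^2 + 2·x₁·x₂]].
At the point, J = [[-22.0000, 20.0000], [-13.0000, -3.0000]] (det J = 326.0000).
Solving J·Δ = −F gives Δ = (-1.6472, 0.1380).
Then the next iterate is (x₁, x₂)₁ = (1.3528, -1.8620).
Re-evaluating at (1.3528, -1.8620): F = (-12.606259, -5.481369), so ‖F‖₂ = 13.7464.

13.7464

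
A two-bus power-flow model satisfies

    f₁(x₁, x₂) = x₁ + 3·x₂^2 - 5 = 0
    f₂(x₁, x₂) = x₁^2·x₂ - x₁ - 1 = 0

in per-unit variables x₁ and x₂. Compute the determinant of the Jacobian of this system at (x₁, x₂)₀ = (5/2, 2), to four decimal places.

J = [[1, 6·x₂], [2·x₁·x₂ - 1, x₁^2]].
At the point, J = [[1.0000, 12.0000], [9.0000, 6.2500]].
det J = -101.7500.

-101.7500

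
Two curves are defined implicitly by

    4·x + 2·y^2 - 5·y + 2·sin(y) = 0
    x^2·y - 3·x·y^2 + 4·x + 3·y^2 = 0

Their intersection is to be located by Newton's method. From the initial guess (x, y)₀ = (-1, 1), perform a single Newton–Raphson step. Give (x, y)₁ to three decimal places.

At (-1, 1): F = (-5.31706, 3.000).
Jacobian J = [[4, 4·y + 2·cos(y) - 5], [2·x·y - 3·y^2 + 4, x^2 - 6·x·y + 6·y]].
At the point, J = [[4.000, 0.08060], [-1.000, 13.000]] (det J = 52.08060).
Solving J·Δ = −F gives Δ = (1.332, -0.128).
Then the next iterate is (x, y)₁ = (0.332, 0.872).

(0.332, 0.872)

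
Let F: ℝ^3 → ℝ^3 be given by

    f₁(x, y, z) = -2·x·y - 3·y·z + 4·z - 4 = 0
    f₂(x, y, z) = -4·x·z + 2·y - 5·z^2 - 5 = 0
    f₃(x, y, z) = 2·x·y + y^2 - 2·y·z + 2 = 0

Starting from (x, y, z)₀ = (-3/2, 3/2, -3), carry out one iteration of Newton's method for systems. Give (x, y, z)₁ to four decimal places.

(-2.0082, 1.2891, -1.0133)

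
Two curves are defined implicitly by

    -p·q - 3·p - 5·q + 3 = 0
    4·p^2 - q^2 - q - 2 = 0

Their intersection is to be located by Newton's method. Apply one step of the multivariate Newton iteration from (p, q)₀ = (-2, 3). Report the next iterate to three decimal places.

(-1.000, 1.000)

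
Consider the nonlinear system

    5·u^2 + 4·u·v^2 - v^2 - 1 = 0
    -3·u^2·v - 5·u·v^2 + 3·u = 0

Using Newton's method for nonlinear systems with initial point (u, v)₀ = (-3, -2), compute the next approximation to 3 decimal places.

(-1.801, -1.523)

At (-3, -2): F = (-8.000, 105.000).
Jacobian J = [[10·u + 4·v^2, 8·u·v - 2·v], [-6·u·v - 5·v^2 + 3, -3·u^2 - 10·u·v]].
At the point, J = [[-14.000, 52.000], [-53.000, -87.000]] (det J = 3974.000).
Solving J·Δ = −F gives Δ = (1.199, 0.477).
Then the next iterate is (u, v)₁ = (-1.801, -1.523).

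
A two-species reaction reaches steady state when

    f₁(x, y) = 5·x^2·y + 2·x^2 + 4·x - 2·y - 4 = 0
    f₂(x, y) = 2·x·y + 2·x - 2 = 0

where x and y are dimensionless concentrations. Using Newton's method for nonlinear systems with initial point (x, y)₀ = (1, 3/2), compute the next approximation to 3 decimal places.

(0.871, 0.323)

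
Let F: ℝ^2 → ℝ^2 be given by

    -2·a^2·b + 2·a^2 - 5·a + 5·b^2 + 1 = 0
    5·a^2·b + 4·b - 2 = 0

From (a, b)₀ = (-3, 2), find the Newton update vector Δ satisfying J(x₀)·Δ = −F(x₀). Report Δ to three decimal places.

At (-3, 2): F = (18.000, 96.000).
Jacobian J = [[-4·a·b + 4·a - 5, -2·a^2 + 10·b], [10·a·b, 5·a^2 + 4]].
At the point, J = [[7.000, 2.000], [-60.000, 49.000]] (det J = 463.000).
Solving J·Δ = −F gives Δ = (-1.490, -3.784).

(-1.490, -3.784)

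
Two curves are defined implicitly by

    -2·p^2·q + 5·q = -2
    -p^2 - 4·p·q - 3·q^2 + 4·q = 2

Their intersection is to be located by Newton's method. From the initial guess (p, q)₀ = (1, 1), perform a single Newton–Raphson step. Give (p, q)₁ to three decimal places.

At (1, 1): F = (5.000, -6.000).
Jacobian J = [[-4·p·q, -2·p^2 + 5], [-2·p - 4·q, -4·p - 6·q + 4]].
At the point, J = [[-4.000, 3.000], [-6.000, -6.000]] (det J = 42.000).
Solving J·Δ = −F gives Δ = (0.286, -1.286).
Then the next iterate is (p, q)₁ = (1.286, -0.286).

(1.286, -0.286)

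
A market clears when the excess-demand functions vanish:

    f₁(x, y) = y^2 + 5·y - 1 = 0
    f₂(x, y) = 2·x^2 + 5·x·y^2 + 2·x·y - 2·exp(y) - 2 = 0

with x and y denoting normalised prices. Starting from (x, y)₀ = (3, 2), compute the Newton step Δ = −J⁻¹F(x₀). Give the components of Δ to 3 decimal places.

At (3, 2): F = (13.000, 73.22189).
Jacobian J = [[0, 2·y + 5], [4·x + 5·y^2 + 2·y, 10·x·y + 2·x - 2·exp(y)]].
At the point, J = [[0.000, 9.000], [36.000, 51.22189]] (det J = -324.000).
Solving J·Δ = −F gives Δ = (0.021, -1.444).

(0.021, -1.444)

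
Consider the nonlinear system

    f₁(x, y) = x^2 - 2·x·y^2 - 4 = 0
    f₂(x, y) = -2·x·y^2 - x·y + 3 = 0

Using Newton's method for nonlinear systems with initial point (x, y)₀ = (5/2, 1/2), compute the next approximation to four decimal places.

(2.3710, 0.5839)

At (5/2, 1/2): F = (1.0000, 0.5000).
Jacobian J = [[2·x - 2·y^2, -4·x·y], [-2·y^2 - y, -4·x·y - x]].
At the point, J = [[4.5000, -5.0000], [-1.0000, -7.5000]] (det J = -38.7500).
Solving J·Δ = −F gives Δ = (-0.1290, 0.0839).
Then the next iterate is (x, y)₁ = (2.3710, 0.5839).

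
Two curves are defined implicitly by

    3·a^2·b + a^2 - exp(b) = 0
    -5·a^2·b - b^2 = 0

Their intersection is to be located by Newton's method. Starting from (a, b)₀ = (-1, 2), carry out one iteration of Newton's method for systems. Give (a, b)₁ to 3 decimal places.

At (-1, 2): F = (-0.38906, -14.000).
Jacobian J = [[6·a·b + 2·a, 3·a^2 - exp(b)], [-10·a·b, -5·a^2 - 2·b]].
At the point, J = [[-14.000, -4.38906], [20.000, -9.000]] (det J = 213.78112).
Solving J·Δ = −F gives Δ = (0.271, -0.953).
Then the next iterate is (a, b)₁ = (-0.729, 1.047).

(-0.729, 1.047)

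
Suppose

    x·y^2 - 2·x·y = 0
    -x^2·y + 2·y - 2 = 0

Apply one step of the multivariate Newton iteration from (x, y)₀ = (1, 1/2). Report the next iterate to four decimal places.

At (1, 1/2): F = (-0.7500, -1.5000).
Jacobian J = [[y^2 - 2·y, 2·x·y - 2·x], [-2·x·y, -x^2 + 2]].
At the point, J = [[-0.7500, -1.0000], [-1.0000, 1.0000]] (det J = -1.7500).
Solving J·Δ = −F gives Δ = (-1.2857, 0.2143).
Then the next iterate is (x, y)₁ = (-0.2857, 0.7143).

(-0.2857, 0.7143)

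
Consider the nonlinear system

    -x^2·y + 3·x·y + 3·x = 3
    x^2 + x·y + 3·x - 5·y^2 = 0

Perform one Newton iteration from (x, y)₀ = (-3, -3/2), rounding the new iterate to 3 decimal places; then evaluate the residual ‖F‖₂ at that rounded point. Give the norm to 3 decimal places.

At (-3, -3/2): F = (15.000, -6.750).
Jacobian J = [[-2·x·y + 3·y + 3, -x^2 + 3·x], [2·x + y + 3, x - 10·y]].
At the point, J = [[-10.500, -18.000], [-4.500, 12.000]] (det J = -207.000).
Solving J·Δ = −F gives Δ = (0.283, 0.668).
Then the next iterate is (x, y)₁ = (-2.717, -0.832).
Re-evaluating at (-2.717, -0.832): F = (1.77253, -1.96949), so ‖F‖₂ = 2.650.

2.650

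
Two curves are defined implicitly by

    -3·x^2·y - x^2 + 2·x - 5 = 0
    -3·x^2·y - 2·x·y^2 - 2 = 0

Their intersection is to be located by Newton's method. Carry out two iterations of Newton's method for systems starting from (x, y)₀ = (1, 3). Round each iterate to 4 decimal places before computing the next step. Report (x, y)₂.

(-1.6807, 10.8330)

At (1, 3): F = (-13.0000, -29.0000).
Jacobian J = [[-6·x·y - 2·x + 2, -3·x^2], [-6·x·y - 2·y^2, -3·x^2 - 4·x·y]].
At the point, J = [[-18.0000, -3.0000], [-36.0000, -15.0000]] (det J = 162.0000).
Solving J·Δ = −F gives Δ = (-0.6667, -0.3333).
Then the next iterate is (x, y)₁ = (0.3333, 2.6667).
Round to (0.3333, 2.6667) and repeat: F = (-5.333211, -7.629107), J = [[-3.999467, -0.333267], [-19.555444, -3.888511]].
Δ = (-2.0140, 8.1663), so (x, y)₂ = (-1.6807, 10.8330).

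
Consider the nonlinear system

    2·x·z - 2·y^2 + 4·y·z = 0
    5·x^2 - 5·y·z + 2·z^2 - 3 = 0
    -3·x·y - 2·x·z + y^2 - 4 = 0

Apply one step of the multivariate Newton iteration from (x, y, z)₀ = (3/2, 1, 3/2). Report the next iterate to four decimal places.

(0.3177, -0.6943, 1.2765)

At (3/2, 1, 3/2): F = (8.5000, 5.2500, -12.0000).
Jacobian J = [[2·z, -4·y + 4·z, 2·x + 4·y], [10·x, -5·z, -5·y + 4·z], [-3·y - 2·z, -3·x + 2·y, -2·x]].
At the point, J = [[3.0000, 2.0000, 7.0000], [15.0000, -7.5000, 1.0000], [-6.0000, -2.5000, -3.0000]] (det J = -424.5000).
Solving J·Δ = −F gives Δ = (-1.1823, -1.6943, -0.2235).
Then the next iterate is (x, y, z)₁ = (0.3177, -0.6943, 1.2765).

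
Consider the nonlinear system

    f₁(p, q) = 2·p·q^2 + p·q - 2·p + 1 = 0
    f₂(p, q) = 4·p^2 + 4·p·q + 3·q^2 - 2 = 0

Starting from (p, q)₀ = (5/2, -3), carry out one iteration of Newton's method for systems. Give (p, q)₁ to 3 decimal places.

At (5/2, -3): F = (33.500, 20.000).
Jacobian J = [[2·q^2 + q - 2, 4·p·q + p], [8·p + 4·q, 4·p + 6·q]].
At the point, J = [[13.000, -27.500], [8.000, -8.000]] (det J = 116.000).
Solving J·Δ = −F gives Δ = (-2.431, 0.069).
Then the next iterate is (p, q)₁ = (0.069, -2.931).

(0.069, -2.931)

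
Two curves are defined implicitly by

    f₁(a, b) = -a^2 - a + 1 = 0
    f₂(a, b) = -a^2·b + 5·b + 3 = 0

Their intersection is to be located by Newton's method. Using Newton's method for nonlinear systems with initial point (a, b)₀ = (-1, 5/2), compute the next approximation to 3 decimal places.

(-2.000, 0.500)

At (-1, 5/2): F = (1.000, 13.000).
Jacobian J = [[-2·a - 1, 0], [-2·a·b, -a^2 + 5]].
At the point, J = [[1.000, 0.000], [5.000, 4.000]] (det J = 4.000).
Solving J·Δ = −F gives Δ = (-1.000, -2.000).
Then the next iterate is (a, b)₁ = (-2.000, 0.500).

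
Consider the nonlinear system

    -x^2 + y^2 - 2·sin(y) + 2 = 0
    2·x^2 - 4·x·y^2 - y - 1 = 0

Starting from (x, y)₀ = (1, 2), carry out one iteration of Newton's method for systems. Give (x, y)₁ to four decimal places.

At (1, 2): F = (3.181405, -17.0000).
Jacobian J = [[-2·x, 2·y - 2·cos(y)], [4·x - 4·y^2, -8·x·y - 1]].
At the point, J = [[-2.0000, 4.832294], [-12.0000, -17.0000]] (det J = 91.987524).
Solving J·Δ = −F gives Δ = (-0.3051, -0.7846).
Then the next iterate is (x, y)₁ = (0.6949, 1.2154).

(0.6949, 1.2154)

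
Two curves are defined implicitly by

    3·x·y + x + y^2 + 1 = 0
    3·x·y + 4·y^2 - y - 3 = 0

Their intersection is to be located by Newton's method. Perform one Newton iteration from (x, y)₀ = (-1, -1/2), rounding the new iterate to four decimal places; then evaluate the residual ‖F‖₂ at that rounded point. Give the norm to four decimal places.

33.0911

At (-1, -1/2): F = (1.7500, 0.0000).
Jacobian J = [[3·y + 1, 3·x + 2·y], [3·y, 3·x + 8·y - 1]].
At the point, J = [[-0.5000, -4.0000], [-1.5000, -8.0000]] (det J = -2.0000).
Solving J·Δ = −F gives Δ = (-7.0000, 1.3125).
Then the next iterate is (x, y)₁ = (-8.0000, 0.8125).
Re-evaluating at (-8.0000, 0.8125): F = (-25.839844, -20.671875), so ‖F‖₂ = 33.0911.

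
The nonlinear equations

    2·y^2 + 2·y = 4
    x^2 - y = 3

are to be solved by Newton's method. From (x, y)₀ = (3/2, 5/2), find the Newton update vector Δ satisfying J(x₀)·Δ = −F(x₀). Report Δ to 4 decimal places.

(0.7083, -1.1250)

At (3/2, 5/2): F = (13.5000, -3.2500).
Jacobian J = [[0, 4·y + 2], [2·x, -1]].
At the point, J = [[0.0000, 12.0000], [3.0000, -1.0000]] (det J = -36.0000).
Solving J·Δ = −F gives Δ = (0.7083, -1.1250).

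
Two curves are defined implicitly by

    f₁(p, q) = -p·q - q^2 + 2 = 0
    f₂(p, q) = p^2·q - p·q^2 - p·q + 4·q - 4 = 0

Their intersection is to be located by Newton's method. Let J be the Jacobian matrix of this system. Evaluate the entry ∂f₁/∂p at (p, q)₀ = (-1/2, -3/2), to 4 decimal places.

1.5000

∂f₁/∂p = -q.
At (-1/2, -3/2) this is 1.5000.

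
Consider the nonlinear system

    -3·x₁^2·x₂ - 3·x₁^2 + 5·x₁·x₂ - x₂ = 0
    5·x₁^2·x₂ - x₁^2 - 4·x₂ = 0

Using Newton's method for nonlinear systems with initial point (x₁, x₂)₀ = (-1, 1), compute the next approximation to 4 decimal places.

(-1.2182, -0.7455)

At (-1, 1): F = (-12.0000, 0.0000).
Jacobian J = [[-6·x₁·x₂ - 6·x₁ + 5·x₂, -3·x₁^2 + 5·x₁ - 1], [10·x₁·x₂ - 2·x₁, 5·x₁^2 - 4]].
At the point, J = [[17.0000, -9.0000], [-8.0000, 1.0000]] (det J = -55.0000).
Solving J·Δ = −F gives Δ = (-0.2182, -1.7455).
Then the next iterate is (x₁, x₂)₁ = (-1.2182, -0.7455).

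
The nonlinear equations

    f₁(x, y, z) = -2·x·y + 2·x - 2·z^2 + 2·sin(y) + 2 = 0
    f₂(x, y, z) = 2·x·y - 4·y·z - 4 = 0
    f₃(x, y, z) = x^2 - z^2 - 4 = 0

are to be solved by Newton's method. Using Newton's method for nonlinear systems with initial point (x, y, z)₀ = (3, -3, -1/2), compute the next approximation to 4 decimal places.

At (3, -3, -1/2): F = (25.217760, -28.0000, 4.7500).
Jacobian J = [[-2·y + 2, -2·x + 2·cos(y), -4·z], [2·y, 2·x - 4·z, -4·y], [2·x, 0, -2·z]].
At the point, J = [[8.0000, -7.979985, 2.0000], [-6.0000, 8.0000, 12.0000], [6.0000, 0.0000, 1.0000]] (det J = -654.438829).
Solving J·Δ = −F gives Δ = (-0.8443, 2.3929, 0.3159).
Then the next iterate is (x, y, z)₁ = (2.1557, -0.6071, -0.1841).

(2.1557, -0.6071, -0.1841)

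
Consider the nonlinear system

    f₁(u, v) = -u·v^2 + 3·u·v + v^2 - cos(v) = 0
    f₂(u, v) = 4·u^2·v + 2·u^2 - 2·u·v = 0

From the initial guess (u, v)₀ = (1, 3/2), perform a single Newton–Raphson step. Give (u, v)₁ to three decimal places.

At (1, 3/2): F = (4.42926, 5.000).
Jacobian J = [[-v^2 + 3·v, -2·u·v + 3·u + 2·v + sin(v)], [8·u·v + 4·u - 2·v, 4·u^2 - 2·u]].
At the point, J = [[2.250, 3.99749], [13.000, 2.000]] (det J = -47.46743).
Solving J·Δ = −F gives Δ = (-0.234, -0.976).
Then the next iterate is (u, v)₁ = (0.766, 0.524).

(0.766, 0.524)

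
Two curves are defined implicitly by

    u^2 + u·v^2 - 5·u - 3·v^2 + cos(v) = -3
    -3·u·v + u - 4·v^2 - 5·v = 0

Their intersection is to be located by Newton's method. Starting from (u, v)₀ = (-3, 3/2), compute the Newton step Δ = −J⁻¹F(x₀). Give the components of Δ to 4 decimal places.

At (-3, 3/2): F = (13.570737, -6.0000).
Jacobian J = [[2·u + v^2 - 5, 2·u·v - 6·v - sin(v)], [-3·v + 1, -3·u - 8·v - 5]].
At the point, J = [[-8.7500, -18.997495], [-3.5000, -8.0000]] (det J = 3.508768).
Solving J·Δ = −F gives Δ = (63.4271, -28.4993).

(63.4271, -28.4993)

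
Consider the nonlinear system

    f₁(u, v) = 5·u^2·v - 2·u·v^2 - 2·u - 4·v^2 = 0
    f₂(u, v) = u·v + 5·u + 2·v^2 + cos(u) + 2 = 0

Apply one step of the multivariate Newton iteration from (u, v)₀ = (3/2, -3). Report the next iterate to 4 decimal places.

At (3/2, -3): F = (-99.7500, 23.070737).
Jacobian J = [[10·u·v - 2·v^2 - 2, 5·u^2 - 4·u·v - 8·v], [v - sin(u) + 5, u + 4·v]].
At the point, J = [[-65.0000, 53.2500], [1.002505, -10.5000]] (det J = 629.116608).
Solving J·Δ = −F gives Δ = (0.2879, 2.2247).
Then the next iterate is (u, v)₁ = (1.7879, -0.7753).

(1.7879, -0.7753)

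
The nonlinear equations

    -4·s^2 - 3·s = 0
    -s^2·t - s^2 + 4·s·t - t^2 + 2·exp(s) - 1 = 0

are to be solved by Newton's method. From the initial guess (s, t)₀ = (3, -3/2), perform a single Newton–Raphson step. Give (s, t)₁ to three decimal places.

(1.333, 4.922)

At (3, -3/2): F = (-45.000, 23.42107).
Jacobian J = [[-8·s - 3, 0], [-2·s·t - 2·s + 4·t + 2·exp(s), -s^2 + 4·s - 2·t]].
At the point, J = [[-27.000, 0.000], [37.17107, 6.000]] (det J = -162.000).
Solving J·Δ = −F gives Δ = (-1.667, 6.422).
Then the next iterate is (s, t)₁ = (1.333, 4.922).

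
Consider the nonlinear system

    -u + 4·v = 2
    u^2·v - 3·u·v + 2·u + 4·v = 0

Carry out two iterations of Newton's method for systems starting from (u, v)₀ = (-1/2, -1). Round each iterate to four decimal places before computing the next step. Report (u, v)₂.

At (-1/2, -1): F = (-5.5000, -6.7500).
Jacobian J = [[-1, 4], [2·u·v - 3·v + 2, u^2 - 3·u + 4]].
At the point, J = [[-1.0000, 4.0000], [6.0000, 5.7500]] (det J = -29.7500).
Solving J·Δ = −F gives Δ = (-0.1555, 1.3361).
Then the next iterate is (u, v)₁ = (-0.6555, 0.3361).
Round to (-0.6555, 0.3361) and repeat: F = (-0.0001, 0.838756), J = [[-1.0000, 4.0000], [0.551073, 6.396180]].
Δ = (-0.3902, -0.0975), so (u, v)₂ = (-1.0457, 0.2386).

(-1.0457, 0.2386)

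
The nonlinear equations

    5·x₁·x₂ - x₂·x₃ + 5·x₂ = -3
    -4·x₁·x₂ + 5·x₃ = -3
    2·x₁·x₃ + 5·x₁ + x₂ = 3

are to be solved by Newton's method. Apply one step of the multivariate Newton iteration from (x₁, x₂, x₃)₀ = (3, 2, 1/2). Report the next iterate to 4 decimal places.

(2.6517, -0.1926, -1.6196)

At (3, 2, 1/2): F = (42.0000, -18.5000, 17.0000).
Jacobian J = [[5·x₂, 5·x₁ - x₃ + 5, -x₂], [-4·x₂, -4·x₁, 5], [2·x₃ + 5, 1, 2·x₁]].
At the point, J = [[10.0000, 19.5000, -2.0000], [-8.0000, -12.0000, 5.0000], [6.0000, 1.0000, 6.0000]] (det J = 623.0000).
Solving J·Δ = −F gives Δ = (-0.3483, -2.1926, -2.1196).
Then the next iterate is (x₁, x₂, x₃)₁ = (2.6517, -0.1926, -1.6196).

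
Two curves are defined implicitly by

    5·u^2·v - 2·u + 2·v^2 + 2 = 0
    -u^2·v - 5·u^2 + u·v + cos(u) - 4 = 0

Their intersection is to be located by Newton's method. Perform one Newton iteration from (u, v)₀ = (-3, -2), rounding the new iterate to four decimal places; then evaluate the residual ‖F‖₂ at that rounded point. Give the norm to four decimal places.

14.4045

At (-3, -2): F = (-74.0000, -25.989992).
Jacobian J = [[10·u·v - 2, 5·u^2 + 4·v], [-2·u·v - 10·u + v - sin(u), -u^2 + u]].
At the point, J = [[58.0000, 37.0000], [16.141120, -12.0000]] (det J = -1293.221440).
Solving J·Δ = −F gives Δ = (1.4302, -0.2420).
Then the next iterate is (u, v)₁ = (-1.5698, -2.2420).
Re-evaluating at (-1.5698, -2.2420): F = (-12.431762, -7.275974), so ‖F‖₂ = 14.4045.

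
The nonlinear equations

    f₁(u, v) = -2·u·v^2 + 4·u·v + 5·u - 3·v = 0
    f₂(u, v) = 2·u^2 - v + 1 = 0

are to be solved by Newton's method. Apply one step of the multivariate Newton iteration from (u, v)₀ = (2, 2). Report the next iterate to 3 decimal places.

(1.120, 1.964)

At (2, 2): F = (4.000, 7.000).
Jacobian J = [[-2·v^2 + 4·v + 5, -4·u·v + 4·u - 3], [4·u, -1]].
At the point, J = [[5.000, -11.000], [8.000, -1.000]] (det J = 83.000).
Solving J·Δ = −F gives Δ = (-0.880, -0.036).
Then the next iterate is (u, v)₁ = (1.120, 1.964).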